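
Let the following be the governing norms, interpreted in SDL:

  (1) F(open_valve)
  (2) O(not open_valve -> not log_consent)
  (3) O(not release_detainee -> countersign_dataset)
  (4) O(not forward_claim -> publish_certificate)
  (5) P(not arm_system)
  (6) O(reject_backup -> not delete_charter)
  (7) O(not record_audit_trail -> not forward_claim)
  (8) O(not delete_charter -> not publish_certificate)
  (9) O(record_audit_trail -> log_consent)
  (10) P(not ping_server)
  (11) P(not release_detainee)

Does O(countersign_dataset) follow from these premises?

No

Premise 3 is O(not release_detainee -> countersign_dataset), but O(not release_detainee) is not derivable from the premises (the permission P(not release_detainee) asserts only not O(release_detainee), not O(not release_detainee)), so it does not yield O(countersign_dataset).
No other premise forces O(countersign_dataset). An ideal world satisfying every premise can still have countersign_dataset false, so O(countersign_dataset) is not derivable.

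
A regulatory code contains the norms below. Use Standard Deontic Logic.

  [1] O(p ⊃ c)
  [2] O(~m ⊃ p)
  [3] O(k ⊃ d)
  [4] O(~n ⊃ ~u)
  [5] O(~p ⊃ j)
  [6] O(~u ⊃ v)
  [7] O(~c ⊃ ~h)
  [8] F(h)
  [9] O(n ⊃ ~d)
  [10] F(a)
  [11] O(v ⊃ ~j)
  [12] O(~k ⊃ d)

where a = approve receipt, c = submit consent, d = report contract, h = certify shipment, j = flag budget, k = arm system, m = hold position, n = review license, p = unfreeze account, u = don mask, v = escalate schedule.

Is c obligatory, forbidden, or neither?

Obligatory

Premises 3 and 12 are O(k ⊃ d) and O(~k ⊃ d); every ideal world satisfies k or ~k, so in either case d holds — hence O(d).
Premise 9, O(n ⊃ ~d), contraposes to O(d ⊃ ~n); with O(d) we get O(~n).
Applying K to premise 4 (O(~n ⊃ ~u)) and O(~n) yields O(~u).
Premise 6 is O(~u ⊃ v); since O(~u), deontic closure gives O(v).
Applying K to premise 11 (O(v ⊃ ~j)) and O(v) yields O(~j).
Premise 5 is O(~p ⊃ j); contrapositively O(~j ⊃ p). Since O(~j) holds, K gives O(p).
From O(p) and premise 1, O(p ⊃ c), we obtain O(c).
Premises 2, 7, 8, 10 do not contribute to this derivation.
Hence c is obligatory.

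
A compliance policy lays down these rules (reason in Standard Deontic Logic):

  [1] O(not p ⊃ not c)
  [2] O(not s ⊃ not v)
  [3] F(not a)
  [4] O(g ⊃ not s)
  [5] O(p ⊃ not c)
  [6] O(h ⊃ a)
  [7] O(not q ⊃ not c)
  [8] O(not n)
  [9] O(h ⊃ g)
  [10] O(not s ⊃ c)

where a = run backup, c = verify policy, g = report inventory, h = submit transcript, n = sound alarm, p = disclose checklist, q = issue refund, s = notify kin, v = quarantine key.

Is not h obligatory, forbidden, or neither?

Premises 5 and 1 are O(p ⊃ not c) and O(not p ⊃ not c); every ideal world satisfies p or not p, so in either case not c holds — hence O(not c).
The contrapositive of premise 10 (O(not s ⊃ c)) is O(not c ⊃ s), and O(not c) is already established, so O(s).
Premise 4, O(g ⊃ not s), contraposes to O(s ⊃ not g); with O(s) we get O(not g).
Premise 9 is O(h ⊃ g); contrapositively O(not g ⊃ not h). Since O(not g) holds, K gives O(not h).
Premises 2, 3, 6, 7, 8 do not contribute to this derivation.
Hence not h is obligatory.

Obligatory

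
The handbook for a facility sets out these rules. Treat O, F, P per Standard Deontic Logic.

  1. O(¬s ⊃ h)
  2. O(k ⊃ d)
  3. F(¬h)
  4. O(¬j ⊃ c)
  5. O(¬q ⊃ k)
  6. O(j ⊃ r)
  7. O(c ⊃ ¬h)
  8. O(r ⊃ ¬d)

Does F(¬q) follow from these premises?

Yes

Premise 3 is F(¬h), i.e. O(h).
Premise 7 is O(c ⊃ ¬h); contrapositively O(h ⊃ ¬c). Since O(h) holds, K gives O(¬c).
Premise 4, O(¬j ⊃ c), contraposes to O(¬c ⊃ j); with O(¬c) we get O(j).
From O(j) and premise 6, O(j ⊃ r), we obtain O(r).
Applying K to premise 8 (O(r ⊃ ¬d)) and O(r) yields O(¬d).
Premise 2 is O(k ⊃ d); contrapositively O(¬d ⊃ ¬k). Since O(¬d) holds, K gives O(¬k).
The contrapositive of premise 5 (O(¬q ⊃ k)) is O(¬k ⊃ q), and O(¬k) is already established, so O(q).
Premise 1 does not contribute to this derivation.
So O(q) holds, i.e. F(¬q). The claim follows.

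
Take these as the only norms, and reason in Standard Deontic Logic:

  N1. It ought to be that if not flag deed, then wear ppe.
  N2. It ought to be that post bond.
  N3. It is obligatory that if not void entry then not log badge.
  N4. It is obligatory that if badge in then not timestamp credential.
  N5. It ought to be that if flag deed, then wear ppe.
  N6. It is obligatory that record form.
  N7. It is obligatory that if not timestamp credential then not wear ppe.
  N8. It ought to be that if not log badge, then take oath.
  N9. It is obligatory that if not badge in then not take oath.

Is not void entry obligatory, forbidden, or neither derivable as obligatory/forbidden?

Premises 5 and 1 cover both cases: O(flag_deed → wear_ppe) and O(¬flag_deed → wear_ppe). Since flag_deed ∨ ¬flag_deed is a tautology, O(wear_ppe) follows.
Premise 7 is O(¬timestamp_credential → ¬wear_ppe); contrapositively O(wear_ppe → timestamp_credential). Since O(wear_ppe) holds, K gives O(timestamp_credential).
Premise 4 is O(badge_in → ¬timestamp_credential); contrapositively O(timestamp_credential → ¬badge_in). Since O(timestamp_credential) holds, K gives O(¬badge_in).
From O(¬badge_in) and premise 9, O(¬badge_in → ¬take_oath), we obtain O(¬take_oath).
The contrapositive of premise 8 (O(¬log_badge → take_oath)) is O(¬take_oath → log_badge), and O(¬take_oath) is already established, so O(log_badge).
Premise 3, O(¬void_entry → ¬log_badge), contraposes to O(log_badge → void_entry); with O(log_badge) we get O(void_entry).
Premises 2, 6 do not contribute to this derivation.
Thus O(void_entry), which is F(¬void_entry): ¬void_entry is forbidden.

Forbidden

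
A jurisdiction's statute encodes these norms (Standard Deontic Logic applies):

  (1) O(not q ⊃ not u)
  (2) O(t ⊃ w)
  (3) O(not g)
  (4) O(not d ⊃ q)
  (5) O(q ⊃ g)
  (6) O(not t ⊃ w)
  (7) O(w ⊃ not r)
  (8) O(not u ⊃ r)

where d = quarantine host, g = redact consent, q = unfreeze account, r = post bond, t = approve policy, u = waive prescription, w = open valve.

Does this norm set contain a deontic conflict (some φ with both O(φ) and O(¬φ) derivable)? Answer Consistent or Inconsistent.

Premises 6 and 2 are O(not t ⊃ w) and O(t ⊃ w); every ideal world satisfies not t or t, so in either case w holds — hence O(w).
Applying K to premise 7 (O(w ⊃ not r)) and O(w) yields O(not r).
Premise 8, O(not u ⊃ r), contraposes to O(not r ⊃ u); with O(not r) we get O(u).
Premise 1 is O(not q ⊃ not u); contrapositively O(u ⊃ q). Since O(u) holds, K gives O(q).
Applying K to premise 5 (O(q ⊃ g)) and O(q) yields O(g).
However, premise 3 gives O(not g).
We now have both O(g) and O(not g) — g is simultaneously obligatory and forbidden, violating the D-axiom.

Inconsistent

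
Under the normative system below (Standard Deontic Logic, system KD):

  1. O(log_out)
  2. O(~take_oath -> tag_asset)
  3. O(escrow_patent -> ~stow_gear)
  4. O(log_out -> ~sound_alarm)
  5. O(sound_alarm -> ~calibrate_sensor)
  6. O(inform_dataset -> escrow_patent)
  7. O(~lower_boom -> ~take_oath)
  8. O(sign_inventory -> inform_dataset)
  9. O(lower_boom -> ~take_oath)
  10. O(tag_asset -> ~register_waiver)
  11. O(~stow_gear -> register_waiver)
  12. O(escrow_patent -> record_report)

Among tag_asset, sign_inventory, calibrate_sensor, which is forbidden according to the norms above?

sign_inventory

Premises 7 and 9 cover both cases: O(~lower_boom -> ~take_oath) and O(lower_boom -> ~take_oath). Since ~lower_boom ∨ lower_boom is a tautology, O(~take_oath) follows.
Premise 2 is O(~take_oath -> tag_asset); since O(~take_oath), deontic closure gives O(tag_asset).
From O(tag_asset) and premise 10, O(tag_asset -> ~register_waiver), we obtain O(~register_waiver).
Premise 11 is O(~stow_gear -> register_waiver); contrapositively O(~register_waiver -> stow_gear). Since O(~register_waiver) holds, K gives O(stow_gear).
Premise 3, O(escrow_patent -> ~stow_gear), contraposes to O(stow_gear -> ~escrow_patent); with O(stow_gear) we get O(~escrow_patent).
Premise 6, O(inform_dataset -> escrow_patent), contraposes to O(~escrow_patent -> ~inform_dataset); with O(~escrow_patent) we get O(~inform_dataset).
Premise 8, O(sign_inventory -> inform_dataset), contraposes to O(~inform_dataset -> ~sign_inventory); with O(~inform_dataset) we get O(~sign_inventory).
So O(~sign_inventory) holds, i.e. sign_inventory is forbidden. None of the other listed options is forbidden under the premises.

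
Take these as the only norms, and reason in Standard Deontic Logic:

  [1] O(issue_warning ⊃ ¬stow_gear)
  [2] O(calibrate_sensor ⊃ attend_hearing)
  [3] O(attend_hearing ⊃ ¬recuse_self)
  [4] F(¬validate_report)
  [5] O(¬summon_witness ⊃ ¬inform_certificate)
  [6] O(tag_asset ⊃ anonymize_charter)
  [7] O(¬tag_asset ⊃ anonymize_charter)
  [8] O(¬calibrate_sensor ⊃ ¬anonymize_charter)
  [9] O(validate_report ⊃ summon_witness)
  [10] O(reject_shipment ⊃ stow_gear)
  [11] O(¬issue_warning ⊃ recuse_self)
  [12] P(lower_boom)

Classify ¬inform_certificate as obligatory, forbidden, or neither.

Neither

Premise 5 is O(¬summon_witness ⊃ ¬inform_certificate), but O(¬summon_witness) is not derivable from the premises, so it does not yield O(¬inform_certificate).
No premise or chain of K-axiom applications forces O(¬inform_certificate), and none forces O(inform_certificate). So ¬inform_certificate is neither obligatory nor forbidden under these norms.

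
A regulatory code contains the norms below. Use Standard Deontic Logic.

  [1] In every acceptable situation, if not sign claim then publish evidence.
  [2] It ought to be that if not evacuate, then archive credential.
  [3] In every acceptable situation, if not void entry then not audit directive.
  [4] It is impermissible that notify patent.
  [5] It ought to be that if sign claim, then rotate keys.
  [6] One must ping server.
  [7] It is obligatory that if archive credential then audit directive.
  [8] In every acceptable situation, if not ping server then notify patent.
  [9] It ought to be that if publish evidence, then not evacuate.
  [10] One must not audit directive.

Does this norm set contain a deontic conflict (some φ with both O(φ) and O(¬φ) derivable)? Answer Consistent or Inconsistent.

Consistent

Premise 8 is O(¬ping_server → notify_patent), but O(¬ping_server) is not derivable from the premises, so it does not yield O(notify_patent).
So O(notify_patent) is not derivable, and the apparent clash with O(¬notify_patent) does not arise.
A world satisfying every obligation exists (e.g. archive_credential=false, audit_directive=false, evacuate=true, notify_patent=false, ping_server=true, publish_evidence=false, rotate_keys=true, sign_claim=true, void_entry=false); no atom is both obligatory and forbidden, so the set is consistent.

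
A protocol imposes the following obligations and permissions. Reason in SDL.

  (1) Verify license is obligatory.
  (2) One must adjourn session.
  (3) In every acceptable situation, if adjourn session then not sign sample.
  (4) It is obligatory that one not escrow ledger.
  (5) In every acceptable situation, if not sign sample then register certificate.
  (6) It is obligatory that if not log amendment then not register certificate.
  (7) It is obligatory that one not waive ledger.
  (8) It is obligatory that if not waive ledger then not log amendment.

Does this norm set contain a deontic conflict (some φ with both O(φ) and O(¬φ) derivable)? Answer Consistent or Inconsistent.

Premise 2 gives O(adjourn_session).
With premise 3, O(adjourn_session → ¬sign_sample), the K-axiom yields O(¬sign_sample).
Premise 5 is O(¬sign_sample → register_certificate); since O(¬sign_sample), deontic closure gives O(register_certificate).
The contrapositive of premise 6 (O(¬log_amendment → ¬register_certificate)) is O(register_certificate → log_amendment), and O(register_certificate) is already established, so O(log_amendment).
Premise 8 is O(¬waive_ledger → ¬log_amendment); contrapositively O(log_amendment → waive_ledger). Since O(log_amendment) holds, K gives O(waive_ledger).
But premise 7 directly asserts O(¬waive_ledger).
We now have both O(waive_ledger) and O(¬waive_ledger) — waive_ledger is simultaneously obligatory and forbidden, violating the D-axiom.

Inconsistent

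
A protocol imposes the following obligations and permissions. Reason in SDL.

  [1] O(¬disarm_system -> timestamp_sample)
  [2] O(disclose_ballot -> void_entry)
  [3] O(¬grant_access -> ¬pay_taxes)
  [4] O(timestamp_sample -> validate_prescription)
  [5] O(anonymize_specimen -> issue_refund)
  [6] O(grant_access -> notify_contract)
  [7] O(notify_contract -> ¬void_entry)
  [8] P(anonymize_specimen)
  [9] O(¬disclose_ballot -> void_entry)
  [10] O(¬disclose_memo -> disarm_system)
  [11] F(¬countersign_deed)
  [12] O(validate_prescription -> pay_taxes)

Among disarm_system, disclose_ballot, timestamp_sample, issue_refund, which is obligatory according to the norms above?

Premises 2 and 9 cover both cases: O(disclose_ballot -> void_entry) and O(¬disclose_ballot -> void_entry). Since disclose_ballot ∨ ¬disclose_ballot is a tautology, O(void_entry) follows.
Premise 7, O(notify_contract -> ¬void_entry), contraposes to O(void_entry -> ¬notify_contract); with O(void_entry) we get O(¬notify_contract).
Premise 6, O(grant_access -> notify_contract), contraposes to O(¬notify_contract -> ¬grant_access); with O(¬notify_contract) we get O(¬grant_access).
With premise 3, O(¬grant_access -> ¬pay_taxes), the K-axiom yields O(¬pay_taxes).
Premise 12, O(validate_prescription -> pay_taxes), contraposes to O(¬pay_taxes -> ¬validate_prescription); with O(¬pay_taxes) we get O(¬validate_prescription).
The contrapositive of premise 4 (O(timestamp_sample -> validate_prescription)) is O(¬validate_prescription -> ¬timestamp_sample), and O(¬validate_prescription) is already established, so O(¬timestamp_sample).
Premise 1, O(¬disarm_system -> timestamp_sample), contraposes to O(¬timestamp_sample -> disarm_system); with O(¬timestamp_sample) we get O(disarm_system).
So O(disarm_system) holds — disarm_system is obligatory. None of the other listed options is made obligatory by any chain of premises.

disarm_system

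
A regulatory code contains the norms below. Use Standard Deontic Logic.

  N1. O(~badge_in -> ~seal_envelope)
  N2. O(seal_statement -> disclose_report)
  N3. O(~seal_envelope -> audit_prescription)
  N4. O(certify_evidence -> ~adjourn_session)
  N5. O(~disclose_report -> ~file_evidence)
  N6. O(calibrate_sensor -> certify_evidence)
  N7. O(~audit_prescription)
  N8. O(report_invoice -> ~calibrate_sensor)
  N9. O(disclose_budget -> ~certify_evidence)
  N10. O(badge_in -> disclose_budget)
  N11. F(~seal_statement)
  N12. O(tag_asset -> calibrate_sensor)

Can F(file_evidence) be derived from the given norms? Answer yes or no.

No

Premise 5 is O(~disclose_report -> ~file_evidence), but O(~disclose_report) is not derivable from the premises, so it does not yield O(~file_evidence).
No other premise forces O(~file_evidence). An ideal world satisfying every premise can still have file_evidence true, so F(file_evidence) is not derivable.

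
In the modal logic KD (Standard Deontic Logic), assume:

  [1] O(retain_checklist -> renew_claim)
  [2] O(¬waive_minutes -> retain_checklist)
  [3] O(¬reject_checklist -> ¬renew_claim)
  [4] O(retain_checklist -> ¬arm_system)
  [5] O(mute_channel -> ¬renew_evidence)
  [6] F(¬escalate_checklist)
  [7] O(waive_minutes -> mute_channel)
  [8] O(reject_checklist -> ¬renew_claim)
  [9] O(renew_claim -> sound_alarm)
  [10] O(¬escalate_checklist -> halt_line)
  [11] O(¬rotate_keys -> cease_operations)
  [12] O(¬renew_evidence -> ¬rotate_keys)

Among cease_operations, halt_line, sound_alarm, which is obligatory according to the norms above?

By case analysis on reject_checklist: premise 8 gives O(reject_checklist -> ¬renew_claim) and premise 3 gives O(¬reject_checklist -> ¬renew_claim), so O(¬renew_claim) either way.
Premise 1, O(retain_checklist -> renew_claim), contraposes to O(¬renew_claim -> ¬retain_checklist); with O(¬renew_claim) we get O(¬retain_checklist).
The contrapositive of premise 2 (O(¬waive_minutes -> retain_checklist)) is O(¬retain_checklist -> waive_minutes), and O(¬retain_checklist) is already established, so O(waive_minutes).
With premise 7, O(waive_minutes -> mute_channel), the K-axiom yields O(mute_channel).
From O(mute_channel) and premise 5, O(mute_channel -> ¬renew_evidence), we obtain O(¬renew_evidence).
Premise 12 is O(¬renew_evidence -> ¬rotate_keys); since O(¬renew_evidence), deontic closure gives O(¬rotate_keys).
Applying K to premise 11 (O(¬rotate_keys -> cease_operations)) and O(¬rotate_keys) yields O(cease_operations).
So O(cease_operations) holds — cease_operations is obligatory. None of the other listed options is made obligatory by any chain of premises.

cease_operations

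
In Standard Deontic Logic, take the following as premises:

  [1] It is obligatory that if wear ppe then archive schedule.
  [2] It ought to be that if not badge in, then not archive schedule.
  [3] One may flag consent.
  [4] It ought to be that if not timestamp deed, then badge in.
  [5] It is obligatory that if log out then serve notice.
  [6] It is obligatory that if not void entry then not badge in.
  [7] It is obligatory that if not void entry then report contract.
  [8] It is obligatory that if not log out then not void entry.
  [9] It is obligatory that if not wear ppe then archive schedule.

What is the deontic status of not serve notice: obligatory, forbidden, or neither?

Forbidden

Premises 1 and 9 are O(wear_ppe → archive_schedule) and O(¬wear_ppe → archive_schedule); every ideal world satisfies wear_ppe or ¬wear_ppe, so in either case archive_schedule holds — hence O(archive_schedule).
Premise 2, O(¬badge_in → ¬archive_schedule), contraposes to O(archive_schedule → badge_in); with O(archive_schedule) we get O(badge_in).
Premise 6, O(¬void_entry → ¬badge_in), contraposes to O(badge_in → void_entry); with O(badge_in) we get O(void_entry).
Premise 8 is O(¬log_out → ¬void_entry); contrapositively O(void_entry → log_out). Since O(void_entry) holds, K gives O(log_out).
From O(log_out) and premise 5, O(log_out → serve_notice), we obtain O(serve_notice).
Premises 3, 4, 7 do not contribute to this derivation.
Thus O(serve_notice), which is F(¬serve_notice): ¬serve_notice is forbidden.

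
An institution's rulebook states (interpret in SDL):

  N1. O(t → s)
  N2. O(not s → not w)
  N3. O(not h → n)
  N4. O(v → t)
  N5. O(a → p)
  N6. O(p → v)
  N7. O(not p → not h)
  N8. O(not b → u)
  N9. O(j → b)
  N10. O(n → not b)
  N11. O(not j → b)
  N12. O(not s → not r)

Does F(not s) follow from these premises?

Yes

Premises 9 and 11 are O(j → b) and O(not j → b); every ideal world satisfies j or not j, so in either case b holds — hence O(b).
Premise 10 is O(n → not b); contrapositively O(b → not n). Since O(b) holds, K gives O(not n).
Premise 3 is O(not h → n); contrapositively O(not n → h). Since O(not n) holds, K gives O(h).
Premise 7 is O(not p → not h); contrapositively O(h → p). Since O(h) holds, K gives O(p).
From O(p) and premise 6, O(p → v), we obtain O(v).
Premise 4 is O(v → t); since O(v), deontic closure gives O(t).
Premise 1 is O(t → s); since O(t), deontic closure gives O(s).
Premises 2, 5, 8, 12 do not contribute to this derivation.
So O(s) holds, i.e. F(not s). The claim follows.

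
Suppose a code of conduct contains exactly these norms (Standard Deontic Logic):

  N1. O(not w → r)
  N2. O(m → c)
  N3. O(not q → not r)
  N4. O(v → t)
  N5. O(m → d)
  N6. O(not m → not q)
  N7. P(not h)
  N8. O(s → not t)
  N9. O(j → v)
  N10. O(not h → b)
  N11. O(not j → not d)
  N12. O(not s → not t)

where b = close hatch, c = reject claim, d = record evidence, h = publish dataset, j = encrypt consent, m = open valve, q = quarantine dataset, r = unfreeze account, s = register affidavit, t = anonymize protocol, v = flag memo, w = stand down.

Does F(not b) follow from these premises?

No

Premise 10 is O(not h → b), but O(not h) is not derivable from the premises (the permission P(not h) asserts only not O(h), not O(not h)), so it does not yield O(b).
No other premise forces O(b). An ideal world satisfying every premise can still have not b true, so F(not b) is not derivable.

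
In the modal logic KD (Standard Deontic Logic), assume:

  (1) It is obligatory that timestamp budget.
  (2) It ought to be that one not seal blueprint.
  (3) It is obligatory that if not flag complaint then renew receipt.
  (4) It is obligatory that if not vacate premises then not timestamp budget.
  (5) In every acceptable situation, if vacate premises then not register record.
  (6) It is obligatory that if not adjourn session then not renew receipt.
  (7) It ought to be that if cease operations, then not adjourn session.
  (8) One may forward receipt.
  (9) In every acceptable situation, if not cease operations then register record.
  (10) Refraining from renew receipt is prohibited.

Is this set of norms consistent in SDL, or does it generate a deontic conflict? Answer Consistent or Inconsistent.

Premise 10 is F(¬renew_receipt), i.e. O(renew_receipt).
Premise 6 is O(¬adjourn_session → ¬renew_receipt); contrapositively O(renew_receipt → adjourn_session). Since O(renew_receipt) holds, K gives O(adjourn_session).
Premise 7, O(cease_operations → ¬adjourn_session), contraposes to O(adjourn_session → ¬cease_operations); with O(adjourn_session) we get O(¬cease_operations).
With premise 9, O(¬cease_operations → register_record), the K-axiom yields O(register_record).
Premise 5 is O(vacate_premises → ¬register_record); contrapositively O(register_record → ¬vacate_premises). Since O(register_record) holds, K gives O(¬vacate_premises).
Applying K to premise 4 (O(¬vacate_premises → ¬timestamp_budget)) and O(¬vacate_premises) yields O(¬timestamp_budget).
Yet premise 1 states O(timestamp_budget).
We now have both O(¬timestamp_budget) and O(timestamp_budget) — timestamp_budget is simultaneously obligatory and forbidden, violating the D-axiom.

Inconsistent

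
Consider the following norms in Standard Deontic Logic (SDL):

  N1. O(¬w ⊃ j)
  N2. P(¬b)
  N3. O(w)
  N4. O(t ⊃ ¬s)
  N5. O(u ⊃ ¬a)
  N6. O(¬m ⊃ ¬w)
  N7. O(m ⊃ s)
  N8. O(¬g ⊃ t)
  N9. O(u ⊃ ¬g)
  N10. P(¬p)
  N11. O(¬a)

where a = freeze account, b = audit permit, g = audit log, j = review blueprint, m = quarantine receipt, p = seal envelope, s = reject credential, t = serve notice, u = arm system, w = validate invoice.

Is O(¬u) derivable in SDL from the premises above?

Yes

Premise 3 states O(w) outright.
Premise 6 is O(¬m ⊃ ¬w); contrapositively O(w ⊃ m). Since O(w) holds, K gives O(m).
From O(m) and premise 7, O(m ⊃ s), we obtain O(s).
The contrapositive of premise 4 (O(t ⊃ ¬s)) is O(s ⊃ ¬t), and O(s) is already established, so O(¬t).
The contrapositive of premise 8 (O(¬g ⊃ t)) is O(¬t ⊃ g), and O(¬t) is already established, so O(g).
Premise 9, O(u ⊃ ¬g), contraposes to O(g ⊃ ¬u); with O(g) we get O(¬u).
Premises 1, 2, 5, 10, 11 do not contribute to this derivation.
So O(¬u) follows.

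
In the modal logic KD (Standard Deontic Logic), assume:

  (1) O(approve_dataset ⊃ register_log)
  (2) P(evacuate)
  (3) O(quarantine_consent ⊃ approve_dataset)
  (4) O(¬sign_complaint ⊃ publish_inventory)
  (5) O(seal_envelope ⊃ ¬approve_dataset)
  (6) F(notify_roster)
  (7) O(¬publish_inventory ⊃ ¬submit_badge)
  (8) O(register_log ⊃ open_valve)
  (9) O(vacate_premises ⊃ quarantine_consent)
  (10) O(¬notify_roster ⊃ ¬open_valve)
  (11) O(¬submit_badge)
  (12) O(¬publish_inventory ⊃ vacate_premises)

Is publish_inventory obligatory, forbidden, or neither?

Obligatory

F(notify_roster) at premise 6 means O(¬notify_roster).
Premise 10 is O(¬notify_roster ⊃ ¬open_valve); since O(¬notify_roster), deontic closure gives O(¬open_valve).
Premise 8, O(register_log ⊃ open_valve), contraposes to O(¬open_valve ⊃ ¬register_log); with O(¬open_valve) we get O(¬register_log).
Premise 1, O(approve_dataset ⊃ register_log), contraposes to O(¬register_log ⊃ ¬approve_dataset); with O(¬register_log) we get O(¬approve_dataset).
The contrapositive of premise 3 (O(quarantine_consent ⊃ approve_dataset)) is O(¬approve_dataset ⊃ ¬quarantine_consent), and O(¬approve_dataset) is already established, so O(¬quarantine_consent).
The contrapositive of premise 9 (O(vacate_premises ⊃ quarantine_consent)) is O(¬quarantine_consent ⊃ ¬vacate_premises), and O(¬quarantine_consent) is already established, so O(¬vacate_premises).
Premise 12 is O(¬publish_inventory ⊃ vacate_premises); contrapositively O(¬vacate_premises ⊃ publish_inventory). Since O(¬vacate_premises) holds, K gives O(publish_inventory).
Premises 2, 4, 5, 7, 11 do not contribute to this derivation.
Hence publish_inventory is obligatory.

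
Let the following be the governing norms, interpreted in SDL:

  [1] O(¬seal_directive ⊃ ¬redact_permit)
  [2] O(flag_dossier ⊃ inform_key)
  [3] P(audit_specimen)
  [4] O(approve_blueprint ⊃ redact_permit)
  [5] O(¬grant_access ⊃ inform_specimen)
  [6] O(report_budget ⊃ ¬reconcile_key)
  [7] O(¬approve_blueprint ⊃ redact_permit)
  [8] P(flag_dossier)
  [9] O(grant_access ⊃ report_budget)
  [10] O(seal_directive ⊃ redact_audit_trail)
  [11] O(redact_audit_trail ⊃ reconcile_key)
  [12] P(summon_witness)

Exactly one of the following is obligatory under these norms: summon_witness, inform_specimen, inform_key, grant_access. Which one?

Premises 4 and 7 are O(approve_blueprint ⊃ redact_permit) and O(¬approve_blueprint ⊃ redact_permit); every ideal world satisfies approve_blueprint or ¬approve_blueprint, so in either case redact_permit holds — hence O(redact_permit).
The contrapositive of premise 1 (O(¬seal_directive ⊃ ¬redact_permit)) is O(redact_permit ⊃ seal_directive), and O(redact_permit) is already established, so O(seal_directive).
Applying K to premise 10 (O(seal_directive ⊃ redact_audit_trail)) and O(seal_directive) yields O(redact_audit_trail).
Applying K to premise 11 (O(redact_audit_trail ⊃ reconcile_key)) and O(redact_audit_trail) yields O(reconcile_key).
Premise 6, O(report_budget ⊃ ¬reconcile_key), contraposes to O(reconcile_key ⊃ ¬report_budget); with O(reconcile_key) we get O(¬report_budget).
Premise 9 is O(grant_access ⊃ report_budget); contrapositively O(¬report_budget ⊃ ¬grant_access). Since O(¬report_budget) holds, K gives O(¬grant_access).
From O(¬grant_access) and premise 5, O(¬grant_access ⊃ inform_specimen), we obtain O(inform_specimen).
So O(inform_specimen) holds — inform_specimen is obligatory. None of the other listed options is made obligatory by any chain of premises.

inform_specimen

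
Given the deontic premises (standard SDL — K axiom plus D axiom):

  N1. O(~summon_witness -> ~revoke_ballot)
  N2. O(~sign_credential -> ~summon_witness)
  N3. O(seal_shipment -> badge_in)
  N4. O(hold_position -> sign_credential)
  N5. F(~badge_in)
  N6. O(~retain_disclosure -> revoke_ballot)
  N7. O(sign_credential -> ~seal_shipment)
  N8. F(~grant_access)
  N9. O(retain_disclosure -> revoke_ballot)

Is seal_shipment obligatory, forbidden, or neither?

Premises 6 and 9 are O(~retain_disclosure -> revoke_ballot) and O(retain_disclosure -> revoke_ballot); every ideal world satisfies ~retain_disclosure or retain_disclosure, so in either case revoke_ballot holds — hence O(revoke_ballot).
Premise 1 is O(~summon_witness -> ~revoke_ballot); contrapositively O(revoke_ballot -> summon_witness). Since O(revoke_ballot) holds, K gives O(summon_witness).
The contrapositive of premise 2 (O(~sign_credential -> ~summon_witness)) is O(summon_witness -> sign_credential), and O(summon_witness) is already established, so O(sign_credential).
Premise 7 is O(sign_credential -> ~seal_shipment); since O(sign_credential), deontic closure gives O(~seal_shipment).
Premises 3, 4, 5, 8 do not contribute to this derivation.
Thus O(~seal_shipment), which is F(seal_shipment): seal_shipment is forbidden.

Forbidden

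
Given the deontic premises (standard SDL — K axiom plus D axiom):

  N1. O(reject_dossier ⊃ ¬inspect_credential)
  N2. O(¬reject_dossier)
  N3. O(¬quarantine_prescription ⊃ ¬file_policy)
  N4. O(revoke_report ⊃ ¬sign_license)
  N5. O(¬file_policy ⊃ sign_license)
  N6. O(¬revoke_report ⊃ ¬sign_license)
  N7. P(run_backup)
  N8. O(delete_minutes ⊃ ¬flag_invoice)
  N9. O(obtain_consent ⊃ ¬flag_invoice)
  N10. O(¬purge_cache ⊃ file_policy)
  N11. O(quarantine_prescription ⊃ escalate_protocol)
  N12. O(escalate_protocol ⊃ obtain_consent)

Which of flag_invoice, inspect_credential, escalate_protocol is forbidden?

flag_invoice

By case analysis on ¬revoke_report: premise 6 gives O(¬revoke_report ⊃ ¬sign_license) and premise 4 gives O(revoke_report ⊃ ¬sign_license), so O(¬sign_license) either way.
The contrapositive of premise 5 (O(¬file_policy ⊃ sign_license)) is O(¬sign_license ⊃ file_policy), and O(¬sign_license) is already established, so O(file_policy).
Premise 3, O(¬quarantine_prescription ⊃ ¬file_policy), contraposes to O(file_policy ⊃ quarantine_prescription); with O(file_policy) we get O(quarantine_prescription).
Premise 11 is O(quarantine_prescription ⊃ escalate_protocol); since O(quarantine_prescription), deontic closure gives O(escalate_protocol).
Applying K to premise 12 (O(escalate_protocol ⊃ obtain_consent)) and O(escalate_protocol) yields O(obtain_consent).
Premise 9 is O(obtain_consent ⊃ ¬flag_invoice); since O(obtain_consent), deontic closure gives O(¬flag_invoice).
So O(¬flag_invoice) holds, i.e. flag_invoice is forbidden. None of the other listed options is forbidden under the premises.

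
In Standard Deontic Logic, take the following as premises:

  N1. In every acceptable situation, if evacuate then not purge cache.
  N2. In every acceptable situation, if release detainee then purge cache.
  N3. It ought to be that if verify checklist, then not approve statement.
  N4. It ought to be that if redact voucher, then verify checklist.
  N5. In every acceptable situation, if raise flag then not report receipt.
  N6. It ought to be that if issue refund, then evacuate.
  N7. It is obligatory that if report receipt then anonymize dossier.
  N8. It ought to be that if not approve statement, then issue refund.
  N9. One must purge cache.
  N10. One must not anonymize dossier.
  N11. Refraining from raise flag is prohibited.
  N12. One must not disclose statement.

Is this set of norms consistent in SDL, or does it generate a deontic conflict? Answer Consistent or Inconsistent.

Premise 7 is O(report_receipt → anonymize_dossier), but O(report_receipt) is not derivable from the premises, so it does not yield O(anonymize_dossier).
So O(anonymize_dossier) is not derivable, and the apparent clash with O(¬anonymize_dossier) does not arise.
A world satisfying every obligation exists (e.g. anonymize_dossier=false, approve_statement=true, disclose_statement=false, evacuate=false, issue_refund=false, purge_cache=true, raise_flag=true, redact_voucher=false, release_detainee=false, report_receipt=false, verify_checklist=false); no atom is both obligatory and forbidden, so the set is consistent.

Consistent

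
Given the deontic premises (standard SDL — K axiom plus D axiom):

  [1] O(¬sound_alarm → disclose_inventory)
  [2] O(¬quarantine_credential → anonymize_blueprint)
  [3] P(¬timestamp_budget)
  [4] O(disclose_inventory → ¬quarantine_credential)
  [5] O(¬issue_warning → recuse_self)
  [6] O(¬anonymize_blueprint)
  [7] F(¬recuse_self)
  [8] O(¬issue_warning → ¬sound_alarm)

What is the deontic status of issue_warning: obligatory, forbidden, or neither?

Premise 6 states O(¬anonymize_blueprint) outright.
The contrapositive of premise 2 (O(¬quarantine_credential → anonymize_blueprint)) is O(¬anonymize_blueprint → quarantine_credential), and O(¬anonymize_blueprint) is already established, so O(quarantine_credential).
Premise 4, O(disclose_inventory → ¬quarantine_credential), contraposes to O(quarantine_credential → ¬disclose_inventory); with O(quarantine_credential) we get O(¬disclose_inventory).
The contrapositive of premise 1 (O(¬sound_alarm → disclose_inventory)) is O(¬disclose_inventory → sound_alarm), and O(¬disclose_inventory) is already established, so O(sound_alarm).
Premise 8, O(¬issue_warning → ¬sound_alarm), contraposes to O(sound_alarm → issue_warning); with O(sound_alarm) we get O(issue_warning).
Premises 3, 5, 7 do not contribute to this derivation.
Hence issue_warning is obligatory.

Obligatory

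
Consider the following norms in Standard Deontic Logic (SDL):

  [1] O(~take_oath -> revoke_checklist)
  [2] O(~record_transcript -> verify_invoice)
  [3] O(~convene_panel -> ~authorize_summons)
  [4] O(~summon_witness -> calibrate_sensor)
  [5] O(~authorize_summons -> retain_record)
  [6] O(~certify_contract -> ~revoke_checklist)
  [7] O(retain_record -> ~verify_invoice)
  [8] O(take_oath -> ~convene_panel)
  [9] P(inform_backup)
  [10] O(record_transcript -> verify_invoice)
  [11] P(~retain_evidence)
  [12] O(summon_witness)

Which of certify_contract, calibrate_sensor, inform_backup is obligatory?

By case analysis on record_transcript: premise 10 gives O(record_transcript -> verify_invoice) and premise 2 gives O(~record_transcript -> verify_invoice), so O(verify_invoice) either way.
Premise 7 is O(retain_record -> ~verify_invoice); contrapositively O(verify_invoice -> ~retain_record). Since O(verify_invoice) holds, K gives O(~retain_record).
Premise 5, O(~authorize_summons -> retain_record), contraposes to O(~retain_record -> authorize_summons); with O(~retain_record) we get O(authorize_summons).
Premise 3 is O(~convene_panel -> ~authorize_summons); contrapositively O(authorize_summons -> convene_panel). Since O(authorize_summons) holds, K gives O(convene_panel).
The contrapositive of premise 8 (O(take_oath -> ~convene_panel)) is O(convene_panel -> ~take_oath), and O(convene_panel) is already established, so O(~take_oath).
With premise 1, O(~take_oath -> revoke_checklist), the K-axiom yields O(revoke_checklist).
Premise 6 is O(~certify_contract -> ~revoke_checklist); contrapositively O(revoke_checklist -> certify_contract). Since O(revoke_checklist) holds, K gives O(certify_contract).
So O(certify_contract) holds — certify_contract is obligatory. None of the other listed options is made obligatory by any chain of premises.

certify_contract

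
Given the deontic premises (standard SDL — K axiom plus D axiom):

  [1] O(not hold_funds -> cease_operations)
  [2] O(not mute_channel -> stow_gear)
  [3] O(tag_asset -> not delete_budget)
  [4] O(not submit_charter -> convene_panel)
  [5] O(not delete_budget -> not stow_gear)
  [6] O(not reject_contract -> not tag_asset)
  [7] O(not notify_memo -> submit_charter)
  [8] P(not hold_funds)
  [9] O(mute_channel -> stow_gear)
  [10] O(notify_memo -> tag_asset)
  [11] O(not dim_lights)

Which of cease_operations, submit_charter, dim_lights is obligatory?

submit_charter

By case analysis on mute_channel: premise 9 gives O(mute_channel -> stow_gear) and premise 2 gives O(not mute_channel -> stow_gear), so O(stow_gear) either way.
Premise 5 is O(not delete_budget -> not stow_gear); contrapositively O(stow_gear -> delete_budget). Since O(stow_gear) holds, K gives O(delete_budget).
Premise 3, O(tag_asset -> not delete_budget), contraposes to O(delete_budget -> not tag_asset); with O(delete_budget) we get O(not tag_asset).
Premise 10 is O(notify_memo -> tag_asset); contrapositively O(not tag_asset -> not notify_memo). Since O(not tag_asset) holds, K gives O(not notify_memo).
Premise 7 is O(not notify_memo -> submit_charter); since O(not notify_memo), deontic closure gives O(submit_charter).
So O(submit_charter) holds — submit_charter is obligatory. None of the other listed options is made obligatory by any chain of premises.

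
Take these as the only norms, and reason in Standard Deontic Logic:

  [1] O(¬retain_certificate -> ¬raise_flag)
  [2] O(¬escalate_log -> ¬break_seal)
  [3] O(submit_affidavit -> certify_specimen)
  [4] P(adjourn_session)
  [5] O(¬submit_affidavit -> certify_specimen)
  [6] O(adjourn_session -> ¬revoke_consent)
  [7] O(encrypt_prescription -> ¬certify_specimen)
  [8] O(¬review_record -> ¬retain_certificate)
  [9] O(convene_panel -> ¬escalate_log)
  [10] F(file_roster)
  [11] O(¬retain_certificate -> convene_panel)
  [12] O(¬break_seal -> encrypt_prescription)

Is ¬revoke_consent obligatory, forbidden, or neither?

Premise 6 is O(adjourn_session -> ¬revoke_consent), but O(adjourn_session) is not derivable from the premises (the permission P(adjourn_session) asserts only ¬O(¬adjourn_session), not O(adjourn_session)), so it does not yield O(¬revoke_consent).
No premise or chain of K-axiom applications forces O(¬revoke_consent), and none forces O(revoke_consent). So ¬revoke_consent is neither obligatory nor forbidden under these norms.

Neither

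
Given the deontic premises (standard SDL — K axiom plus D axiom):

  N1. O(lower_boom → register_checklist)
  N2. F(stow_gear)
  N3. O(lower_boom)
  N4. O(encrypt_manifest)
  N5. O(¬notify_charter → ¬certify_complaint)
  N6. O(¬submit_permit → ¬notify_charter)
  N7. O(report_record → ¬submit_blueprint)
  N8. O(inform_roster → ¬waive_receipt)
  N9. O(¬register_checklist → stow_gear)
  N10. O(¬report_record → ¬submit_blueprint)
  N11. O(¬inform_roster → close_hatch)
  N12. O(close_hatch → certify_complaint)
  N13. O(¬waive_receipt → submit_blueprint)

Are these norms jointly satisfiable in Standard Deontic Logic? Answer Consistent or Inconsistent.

Consistent

Premise 9 is O(¬register_checklist → stow_gear), but O(¬register_checklist) is not derivable from the premises, so it does not yield O(stow_gear).
So O(stow_gear) is not derivable, and the apparent clash with O(¬stow_gear) does not arise.
A world satisfying every obligation exists (e.g. certify_complaint=true, close_hatch=true, encrypt_manifest=true, inform_roster=false, lower_boom=true, notify_charter=true, register_checklist=true, report_record=false, stow_gear=false, submit_blueprint=false, submit_permit=true, waive_receipt=true); no atom is both obligatory and forbidden, so the set is consistent.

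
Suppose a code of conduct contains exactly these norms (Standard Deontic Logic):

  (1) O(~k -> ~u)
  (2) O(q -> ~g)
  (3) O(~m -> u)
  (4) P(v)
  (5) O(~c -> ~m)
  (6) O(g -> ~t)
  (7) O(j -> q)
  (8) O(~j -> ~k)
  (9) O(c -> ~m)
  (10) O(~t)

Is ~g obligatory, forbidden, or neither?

Obligatory

Premises 9 and 5 are O(c -> ~m) and O(~c -> ~m); every ideal world satisfies c or ~c, so in either case ~m holds — hence O(~m).
From O(~m) and premise 3, O(~m -> u), we obtain O(u).
Premise 1 is O(~k -> ~u); contrapositively O(u -> k). Since O(u) holds, K gives O(k).
The contrapositive of premise 8 (O(~j -> ~k)) is O(k -> j), and O(k) is already established, so O(j).
With premise 7, O(j -> q), the K-axiom yields O(q).
Applying K to premise 2 (O(q -> ~g)) and O(q) yields O(~g).
Premises 4, 6, 10 do not contribute to this derivation.
Hence ~g is obligatory.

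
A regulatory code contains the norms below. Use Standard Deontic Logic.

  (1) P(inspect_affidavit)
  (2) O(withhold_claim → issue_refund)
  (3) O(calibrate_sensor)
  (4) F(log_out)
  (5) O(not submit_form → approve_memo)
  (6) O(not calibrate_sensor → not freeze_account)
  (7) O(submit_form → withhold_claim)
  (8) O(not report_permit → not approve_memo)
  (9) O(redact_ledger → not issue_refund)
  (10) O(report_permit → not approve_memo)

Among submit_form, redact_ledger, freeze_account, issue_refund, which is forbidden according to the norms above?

redact_ledger

Premises 8 and 10 are O(not report_permit → not approve_memo) and O(report_permit → not approve_memo); every ideal world satisfies not report_permit or report_permit, so in either case not approve_memo holds — hence O(not approve_memo).
The contrapositive of premise 5 (O(not submit_form → approve_memo)) is O(not approve_memo → submit_form), and O(not approve_memo) is already established, so O(submit_form).
Applying K to premise 7 (O(submit_form → withhold_claim)) and O(submit_form) yields O(withhold_claim).
From O(withhold_claim) and premise 2, O(withhold_claim → issue_refund), we obtain O(issue_refund).
Premise 9, O(redact_ledger → not issue_refund), contraposes to O(issue_refund → not redact_ledger); with O(issue_refund) we get O(not redact_ledger).
So O(not redact_ledger) holds, i.e. redact_ledger is forbidden. None of the other listed options is forbidden under the premises.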